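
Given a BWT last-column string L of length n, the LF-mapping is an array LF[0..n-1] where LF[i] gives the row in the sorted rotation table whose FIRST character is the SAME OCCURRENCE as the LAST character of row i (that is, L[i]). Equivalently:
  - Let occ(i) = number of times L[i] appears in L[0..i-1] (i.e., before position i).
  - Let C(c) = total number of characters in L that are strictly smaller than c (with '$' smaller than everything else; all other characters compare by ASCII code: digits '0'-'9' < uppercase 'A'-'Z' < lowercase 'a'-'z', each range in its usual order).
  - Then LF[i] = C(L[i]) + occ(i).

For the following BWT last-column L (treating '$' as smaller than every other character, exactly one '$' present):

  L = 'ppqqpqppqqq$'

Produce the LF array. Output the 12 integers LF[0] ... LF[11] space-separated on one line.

Char counts: '$':1, 'p':5, 'q':6
C (first-col start): C('$')=0, C('p')=1, C('q')=6
L[0]='p': occ=0, LF[0]=C('p')+0=1+0=1
L[1]='p': occ=1, LF[1]=C('p')+1=1+1=2
L[2]='q': occ=0, LF[2]=C('q')+0=6+0=6
L[3]='q': occ=1, LF[3]=C('q')+1=6+1=7
L[4]='p': occ=2, LF[4]=C('p')+2=1+2=3
L[5]='q': occ=2, LF[5]=C('q')+2=6+2=8
L[6]='p': occ=3, LF[6]=C('p')+3=1+3=4
L[7]='p': occ=4, LF[7]=C('p')+4=1+4=5
L[8]='q': occ=3, LF[8]=C('q')+3=6+3=9
L[9]='q': occ=4, LF[9]=C('q')+4=6+4=10
L[10]='q': occ=5, LF[10]=C('q')+5=6+5=11
L[11]='$': occ=0, LF[11]=C('$')+0=0+0=0

Answer: 1 2 6 7 3 8 4 5 9 10 11 0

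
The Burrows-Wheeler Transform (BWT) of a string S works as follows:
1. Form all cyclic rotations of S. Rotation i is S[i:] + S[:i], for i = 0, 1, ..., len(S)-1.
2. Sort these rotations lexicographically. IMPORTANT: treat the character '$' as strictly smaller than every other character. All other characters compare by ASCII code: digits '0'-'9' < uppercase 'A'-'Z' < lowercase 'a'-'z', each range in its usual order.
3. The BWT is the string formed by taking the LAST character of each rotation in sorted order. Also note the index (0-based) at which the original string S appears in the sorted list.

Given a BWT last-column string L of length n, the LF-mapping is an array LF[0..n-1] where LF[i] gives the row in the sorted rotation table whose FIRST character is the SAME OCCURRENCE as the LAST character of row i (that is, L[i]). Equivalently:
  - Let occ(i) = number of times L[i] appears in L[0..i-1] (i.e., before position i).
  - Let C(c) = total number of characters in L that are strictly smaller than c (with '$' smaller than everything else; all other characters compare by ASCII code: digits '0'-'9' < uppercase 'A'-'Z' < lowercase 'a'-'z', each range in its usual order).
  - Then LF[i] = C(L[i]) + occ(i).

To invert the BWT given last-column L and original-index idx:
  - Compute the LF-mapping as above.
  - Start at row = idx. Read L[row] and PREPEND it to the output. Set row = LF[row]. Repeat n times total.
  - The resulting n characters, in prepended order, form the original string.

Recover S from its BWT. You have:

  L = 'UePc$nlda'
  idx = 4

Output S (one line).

Answer: candlePU$

Derivation:
LF mapping: 2 6 1 4 0 8 7 5 3
Walk LF starting at row 4, prepending L[row]:
  step 1: row=4, L[4]='$', prepend. Next row=LF[4]=0
  step 2: row=0, L[0]='U', prepend. Next row=LF[0]=2
  step 3: row=2, L[2]='P', prepend. Next row=LF[2]=1
  step 4: row=1, L[1]='e', prepend. Next row=LF[1]=6
  step 5: row=6, L[6]='l', prepend. Next row=LF[6]=7
  step 6: row=7, L[7]='d', prepend. Next row=LF[7]=5
  step 7: row=5, L[5]='n', prepend. Next row=LF[5]=8
  step 8: row=8, L[8]='a', prepend. Next row=LF[8]=3
  step 9: row=3, L[3]='c', prepend. Next row=LF[3]=4
Reversed output: candlePU$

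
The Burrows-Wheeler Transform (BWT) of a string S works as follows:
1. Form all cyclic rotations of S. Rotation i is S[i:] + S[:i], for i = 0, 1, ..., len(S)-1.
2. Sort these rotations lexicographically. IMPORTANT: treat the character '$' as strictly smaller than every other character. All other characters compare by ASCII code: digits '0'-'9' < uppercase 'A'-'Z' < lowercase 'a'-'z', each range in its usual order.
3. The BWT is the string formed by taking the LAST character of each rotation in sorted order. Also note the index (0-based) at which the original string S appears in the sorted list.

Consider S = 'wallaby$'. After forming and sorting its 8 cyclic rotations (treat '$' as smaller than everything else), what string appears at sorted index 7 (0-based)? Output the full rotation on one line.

All 8 rotations (rotation i = S[i:]+S[:i]):
  rot[0] = wallaby$
  rot[1] = allaby$w
  rot[2] = llaby$wa
  rot[3] = laby$wal
  rot[4] = aby$wall
  rot[5] = by$walla
  rot[6] = y$wallab
  rot[7] = $wallaby
Sorted (with $ < everything):
  sorted[0] = $wallaby
  sorted[1] = aby$wall
  sorted[2] = allaby$w
  sorted[3] = by$walla
  sorted[4] = laby$wal
  sorted[5] = llaby$wa
  sorted[6] = wallaby$
  sorted[7] = y$wallab
sorted[7] = y$wallab

Answer: y$wallab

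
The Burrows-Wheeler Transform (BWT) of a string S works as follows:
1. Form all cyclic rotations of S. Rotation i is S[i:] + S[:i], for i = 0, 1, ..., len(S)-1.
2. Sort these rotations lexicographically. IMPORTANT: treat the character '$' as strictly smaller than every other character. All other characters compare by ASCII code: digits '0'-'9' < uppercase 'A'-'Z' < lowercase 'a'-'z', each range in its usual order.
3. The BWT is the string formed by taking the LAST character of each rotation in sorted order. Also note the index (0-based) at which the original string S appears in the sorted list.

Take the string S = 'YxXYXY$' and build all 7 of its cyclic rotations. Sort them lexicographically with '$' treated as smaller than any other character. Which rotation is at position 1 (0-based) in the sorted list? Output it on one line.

All 7 rotations (rotation i = S[i:]+S[:i]):
  rot[0] = YxXYXY$
  rot[1] = xXYXY$Y
  rot[2] = XYXY$Yx
  rot[3] = YXY$YxX
  rot[4] = XY$YxXY
  rot[5] = Y$YxXYX
  rot[6] = $YxXYXY
Sorted (with $ < everything):
  sorted[0] = $YxXYXY
  sorted[1] = XY$YxXY
  sorted[2] = XYXY$Yx
  sorted[3] = Y$YxXYX
  sorted[4] = YXY$YxX
  sorted[5] = YxXYXY$
  sorted[6] = xXYXY$Y
sorted[1] = XY$YxXY

Answer: XY$YxXY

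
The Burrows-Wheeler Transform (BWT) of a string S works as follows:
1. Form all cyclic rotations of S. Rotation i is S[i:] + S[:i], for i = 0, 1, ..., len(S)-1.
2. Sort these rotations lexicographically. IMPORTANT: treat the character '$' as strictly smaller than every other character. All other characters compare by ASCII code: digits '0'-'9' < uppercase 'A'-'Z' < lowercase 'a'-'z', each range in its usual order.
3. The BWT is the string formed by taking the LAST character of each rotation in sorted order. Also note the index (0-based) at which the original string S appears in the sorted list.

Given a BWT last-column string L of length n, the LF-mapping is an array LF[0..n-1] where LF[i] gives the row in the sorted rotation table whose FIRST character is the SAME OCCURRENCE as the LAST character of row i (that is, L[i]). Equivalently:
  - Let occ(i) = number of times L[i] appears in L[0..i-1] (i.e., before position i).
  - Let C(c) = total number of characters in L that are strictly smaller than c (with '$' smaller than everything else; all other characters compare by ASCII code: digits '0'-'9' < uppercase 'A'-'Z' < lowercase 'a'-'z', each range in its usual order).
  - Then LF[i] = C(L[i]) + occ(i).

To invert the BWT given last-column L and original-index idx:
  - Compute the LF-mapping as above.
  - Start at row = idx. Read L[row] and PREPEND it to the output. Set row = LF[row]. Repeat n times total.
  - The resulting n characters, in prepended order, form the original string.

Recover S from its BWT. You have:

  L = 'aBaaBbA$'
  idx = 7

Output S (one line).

LF mapping: 4 2 5 6 3 7 1 0
Walk LF starting at row 7, prepending L[row]:
  step 1: row=7, L[7]='$', prepend. Next row=LF[7]=0
  step 2: row=0, L[0]='a', prepend. Next row=LF[0]=4
  step 3: row=4, L[4]='B', prepend. Next row=LF[4]=3
  step 4: row=3, L[3]='a', prepend. Next row=LF[3]=6
  step 5: row=6, L[6]='A', prepend. Next row=LF[6]=1
  step 6: row=1, L[1]='B', prepend. Next row=LF[1]=2
  step 7: row=2, L[2]='a', prepend. Next row=LF[2]=5
  step 8: row=5, L[5]='b', prepend. Next row=LF[5]=7
Reversed output: baBAaBa$

Answer: baBAaBa$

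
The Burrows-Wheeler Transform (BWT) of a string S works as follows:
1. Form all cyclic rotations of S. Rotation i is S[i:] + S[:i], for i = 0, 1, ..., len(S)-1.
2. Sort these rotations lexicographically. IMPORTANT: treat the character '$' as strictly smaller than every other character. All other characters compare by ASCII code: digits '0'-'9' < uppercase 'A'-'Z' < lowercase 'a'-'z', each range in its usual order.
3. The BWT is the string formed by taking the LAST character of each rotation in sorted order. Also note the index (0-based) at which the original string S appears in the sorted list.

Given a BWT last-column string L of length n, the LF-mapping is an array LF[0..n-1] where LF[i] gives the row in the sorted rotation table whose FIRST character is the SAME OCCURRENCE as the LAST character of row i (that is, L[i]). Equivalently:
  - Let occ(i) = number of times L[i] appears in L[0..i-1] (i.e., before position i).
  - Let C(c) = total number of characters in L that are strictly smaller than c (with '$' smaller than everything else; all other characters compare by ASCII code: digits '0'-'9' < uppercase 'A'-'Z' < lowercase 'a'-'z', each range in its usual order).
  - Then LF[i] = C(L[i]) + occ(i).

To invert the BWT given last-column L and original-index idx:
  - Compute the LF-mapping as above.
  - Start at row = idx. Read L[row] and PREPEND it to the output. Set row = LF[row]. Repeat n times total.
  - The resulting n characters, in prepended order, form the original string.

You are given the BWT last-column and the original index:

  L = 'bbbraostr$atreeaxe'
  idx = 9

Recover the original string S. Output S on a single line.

LF mapping: 4 5 6 11 1 10 14 15 12 0 2 16 13 7 8 3 17 9
Walk LF starting at row 9, prepending L[row]:
  step 1: row=9, L[9]='$', prepend. Next row=LF[9]=0
  step 2: row=0, L[0]='b', prepend. Next row=LF[0]=4
  step 3: row=4, L[4]='a', prepend. Next row=LF[4]=1
  step 4: row=1, L[1]='b', prepend. Next row=LF[1]=5
  step 5: row=5, L[5]='o', prepend. Next row=LF[5]=10
  step 6: row=10, L[10]='a', prepend. Next row=LF[10]=2
  step 7: row=2, L[2]='b', prepend. Next row=LF[2]=6
  step 8: row=6, L[6]='s', prepend. Next row=LF[6]=14
  step 9: row=14, L[14]='e', prepend. Next row=LF[14]=8
  step 10: row=8, L[8]='r', prepend. Next row=LF[8]=12
  step 11: row=12, L[12]='r', prepend. Next row=LF[12]=13
  step 12: row=13, L[13]='e', prepend. Next row=LF[13]=7
  step 13: row=7, L[7]='t', prepend. Next row=LF[7]=15
  step 14: row=15, L[15]='a', prepend. Next row=LF[15]=3
  step 15: row=3, L[3]='r', prepend. Next row=LF[3]=11
  step 16: row=11, L[11]='t', prepend. Next row=LF[11]=16
  step 17: row=16, L[16]='x', prepend. Next row=LF[16]=17
  step 18: row=17, L[17]='e', prepend. Next row=LF[17]=9
Reversed output: extraterresbaobab$

Answer: extraterresbaobab$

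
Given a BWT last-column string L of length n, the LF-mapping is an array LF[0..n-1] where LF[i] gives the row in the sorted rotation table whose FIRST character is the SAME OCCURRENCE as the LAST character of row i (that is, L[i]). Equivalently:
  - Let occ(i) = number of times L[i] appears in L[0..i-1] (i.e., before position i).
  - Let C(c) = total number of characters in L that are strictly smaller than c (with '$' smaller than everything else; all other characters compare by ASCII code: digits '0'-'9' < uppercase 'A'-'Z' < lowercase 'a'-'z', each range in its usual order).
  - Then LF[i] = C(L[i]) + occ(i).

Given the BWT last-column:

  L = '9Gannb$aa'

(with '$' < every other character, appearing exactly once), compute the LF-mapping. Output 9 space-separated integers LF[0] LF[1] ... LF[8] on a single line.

Char counts: '$':1, '9':1, 'G':1, 'a':3, 'b':1, 'n':2
C (first-col start): C('$')=0, C('9')=1, C('G')=2, C('a')=3, C('b')=6, C('n')=7
L[0]='9': occ=0, LF[0]=C('9')+0=1+0=1
L[1]='G': occ=0, LF[1]=C('G')+0=2+0=2
L[2]='a': occ=0, LF[2]=C('a')+0=3+0=3
L[3]='n': occ=0, LF[3]=C('n')+0=7+0=7
L[4]='n': occ=1, LF[4]=C('n')+1=7+1=8
L[5]='b': occ=0, LF[5]=C('b')+0=6+0=6
L[6]='$': occ=0, LF[6]=C('$')+0=0+0=0
L[7]='a': occ=1, LF[7]=C('a')+1=3+1=4
L[8]='a': occ=2, LF[8]=C('a')+2=3+2=5

Answer: 1 2 3 7 8 6 0 4 5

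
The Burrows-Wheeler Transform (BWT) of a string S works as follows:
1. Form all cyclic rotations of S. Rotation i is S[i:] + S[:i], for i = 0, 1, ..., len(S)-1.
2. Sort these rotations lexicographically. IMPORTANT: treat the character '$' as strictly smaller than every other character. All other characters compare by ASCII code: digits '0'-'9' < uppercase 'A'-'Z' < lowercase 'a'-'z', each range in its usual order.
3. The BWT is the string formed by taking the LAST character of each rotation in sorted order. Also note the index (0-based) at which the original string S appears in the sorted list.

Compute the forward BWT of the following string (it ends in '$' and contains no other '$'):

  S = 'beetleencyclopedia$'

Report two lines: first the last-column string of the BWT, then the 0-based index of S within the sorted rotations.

Answer: ai$yneplbeedtceloec
2

Derivation:
All 19 rotations (rotation i = S[i:]+S[:i]):
  rot[0] = beetleencyclopedia$
  rot[1] = eetleencyclopedia$b
  rot[2] = etleencyclopedia$be
  rot[3] = tleencyclopedia$bee
  rot[4] = leencyclopedia$beet
  rot[5] = eencyclopedia$beetl
  rot[6] = encyclopedia$beetle
  rot[7] = ncyclopedia$beetlee
  rot[8] = cyclopedia$beetleen
  rot[9] = yclopedia$beetleenc
  rot[10] = clopedia$beetleency
  rot[11] = lopedia$beetleencyc
  rot[12] = opedia$beetleencycl
  rot[13] = pedia$beetleencyclo
  rot[14] = edia$beetleencyclop
  rot[15] = dia$beetleencyclope
  rot[16] = ia$beetleencycloped
  rot[17] = a$beetleencyclopedi
  rot[18] = $beetleencyclopedia
Sorted (with $ < everything):
  sorted[0] = $beetleencyclopedia  (last char: 'a')
  sorted[1] = a$beetleencyclopedi  (last char: 'i')
  sorted[2] = beetleencyclopedia$  (last char: '$')
  sorted[3] = clopedia$beetleency  (last char: 'y')
  sorted[4] = cyclopedia$beetleen  (last char: 'n')
  sorted[5] = dia$beetleencyclope  (last char: 'e')
  sorted[6] = edia$beetleencyclop  (last char: 'p')
  sorted[7] = eencyclopedia$beetl  (last char: 'l')
  sorted[8] = eetleencyclopedia$b  (last char: 'b')
  sorted[9] = encyclopedia$beetle  (last char: 'e')
  sorted[10] = etleencyclopedia$be  (last char: 'e')
  sorted[11] = ia$beetleencycloped  (last char: 'd')
  sorted[12] = leencyclopedia$beet  (last char: 't')
  sorted[13] = lopedia$beetleencyc  (last char: 'c')
  sorted[14] = ncyclopedia$beetlee  (last char: 'e')
  sorted[15] = opedia$beetleencycl  (last char: 'l')
  sorted[16] = pedia$beetleencyclo  (last char: 'o')
  sorted[17] = tleencyclopedia$bee  (last char: 'e')
  sorted[18] = yclopedia$beetleenc  (last char: 'c')
Last column: ai$yneplbeedtceloec
Original string S is at sorted index 2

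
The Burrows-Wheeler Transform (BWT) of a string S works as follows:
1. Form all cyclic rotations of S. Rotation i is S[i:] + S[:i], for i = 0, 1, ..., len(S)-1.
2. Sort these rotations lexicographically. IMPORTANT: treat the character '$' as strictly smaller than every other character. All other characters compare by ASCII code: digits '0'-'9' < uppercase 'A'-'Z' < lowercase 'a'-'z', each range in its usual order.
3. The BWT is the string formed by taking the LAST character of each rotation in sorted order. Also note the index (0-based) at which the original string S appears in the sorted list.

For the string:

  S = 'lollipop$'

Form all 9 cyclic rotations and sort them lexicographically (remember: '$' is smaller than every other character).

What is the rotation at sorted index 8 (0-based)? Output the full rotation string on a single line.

Answer: pop$lolli

Derivation:
All 9 rotations (rotation i = S[i:]+S[:i]):
  rot[0] = lollipop$
  rot[1] = ollipop$l
  rot[2] = llipop$lo
  rot[3] = lipop$lol
  rot[4] = ipop$loll
  rot[5] = pop$lolli
  rot[6] = op$lollip
  rot[7] = p$lollipo
  rot[8] = $lollipop
Sorted (with $ < everything):
  sorted[0] = $lollipop
  sorted[1] = ipop$loll
  sorted[2] = lipop$lol
  sorted[3] = llipop$lo
  sorted[4] = lollipop$
  sorted[5] = ollipop$l
  sorted[6] = op$lollip
  sorted[7] = p$lollipo
  sorted[8] = pop$lolli
sorted[8] = pop$lolli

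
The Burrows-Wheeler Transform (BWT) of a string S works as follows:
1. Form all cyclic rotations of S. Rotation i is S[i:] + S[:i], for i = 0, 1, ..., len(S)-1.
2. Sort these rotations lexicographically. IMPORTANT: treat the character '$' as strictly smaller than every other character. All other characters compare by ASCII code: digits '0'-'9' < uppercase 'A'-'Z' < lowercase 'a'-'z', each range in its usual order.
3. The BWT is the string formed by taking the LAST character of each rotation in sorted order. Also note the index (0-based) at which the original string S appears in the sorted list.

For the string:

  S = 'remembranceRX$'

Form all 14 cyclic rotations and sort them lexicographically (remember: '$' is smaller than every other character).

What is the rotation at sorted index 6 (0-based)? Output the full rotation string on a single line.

All 14 rotations (rotation i = S[i:]+S[:i]):
  rot[0] = remembranceRX$
  rot[1] = emembranceRX$r
  rot[2] = membranceRX$re
  rot[3] = embranceRX$rem
  rot[4] = mbranceRX$reme
  rot[5] = branceRX$remem
  rot[6] = ranceRX$rememb
  rot[7] = anceRX$remembr
  rot[8] = nceRX$remembra
  rot[9] = ceRX$remembran
  rot[10] = eRX$remembranc
  rot[11] = RX$remembrance
  rot[12] = X$remembranceR
  rot[13] = $remembranceRX
Sorted (with $ < everything):
  sorted[0] = $remembranceRX
  sorted[1] = RX$remembrance
  sorted[2] = X$remembranceR
  sorted[3] = anceRX$remembr
  sorted[4] = branceRX$remem
  sorted[5] = ceRX$remembran
  sorted[6] = eRX$remembranc
  sorted[7] = embranceRX$rem
  sorted[8] = emembranceRX$r
  sorted[9] = mbranceRX$reme
  sorted[10] = membranceRX$re
  sorted[11] = nceRX$remembra
  sorted[12] = ranceRX$rememb
  sorted[13] = remembranceRX$
sorted[6] = eRX$remembranc

Answer: eRX$remembranc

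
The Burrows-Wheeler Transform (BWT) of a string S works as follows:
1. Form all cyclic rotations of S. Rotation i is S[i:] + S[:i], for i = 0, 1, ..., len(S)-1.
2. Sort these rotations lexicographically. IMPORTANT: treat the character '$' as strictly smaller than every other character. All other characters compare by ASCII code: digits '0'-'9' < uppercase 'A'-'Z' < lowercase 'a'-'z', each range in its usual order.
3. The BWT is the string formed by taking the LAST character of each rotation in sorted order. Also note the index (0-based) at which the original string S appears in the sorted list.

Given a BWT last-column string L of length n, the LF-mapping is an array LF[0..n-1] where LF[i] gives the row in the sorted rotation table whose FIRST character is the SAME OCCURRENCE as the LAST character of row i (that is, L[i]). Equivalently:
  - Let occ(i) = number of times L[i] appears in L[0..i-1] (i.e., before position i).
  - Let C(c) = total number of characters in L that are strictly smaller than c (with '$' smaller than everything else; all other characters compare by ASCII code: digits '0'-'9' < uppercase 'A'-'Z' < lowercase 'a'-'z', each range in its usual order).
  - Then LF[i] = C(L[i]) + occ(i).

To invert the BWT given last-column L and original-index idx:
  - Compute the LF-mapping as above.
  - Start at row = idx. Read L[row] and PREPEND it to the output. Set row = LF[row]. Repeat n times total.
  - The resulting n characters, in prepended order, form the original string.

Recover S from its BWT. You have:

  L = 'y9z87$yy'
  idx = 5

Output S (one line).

Answer: yyz897y$

Derivation:
LF mapping: 4 3 7 2 1 0 5 6
Walk LF starting at row 5, prepending L[row]:
  step 1: row=5, L[5]='$', prepend. Next row=LF[5]=0
  step 2: row=0, L[0]='y', prepend. Next row=LF[0]=4
  step 3: row=4, L[4]='7', prepend. Next row=LF[4]=1
  step 4: row=1, L[1]='9', prepend. Next row=LF[1]=3
  step 5: row=3, L[3]='8', prepend. Next row=LF[3]=2
  step 6: row=2, L[2]='z', prepend. Next row=LF[2]=7
  step 7: row=7, L[7]='y', prepend. Next row=LF[7]=6
  step 8: row=6, L[6]='y', prepend. Next row=LF[6]=5
Reversed output: yyz897y$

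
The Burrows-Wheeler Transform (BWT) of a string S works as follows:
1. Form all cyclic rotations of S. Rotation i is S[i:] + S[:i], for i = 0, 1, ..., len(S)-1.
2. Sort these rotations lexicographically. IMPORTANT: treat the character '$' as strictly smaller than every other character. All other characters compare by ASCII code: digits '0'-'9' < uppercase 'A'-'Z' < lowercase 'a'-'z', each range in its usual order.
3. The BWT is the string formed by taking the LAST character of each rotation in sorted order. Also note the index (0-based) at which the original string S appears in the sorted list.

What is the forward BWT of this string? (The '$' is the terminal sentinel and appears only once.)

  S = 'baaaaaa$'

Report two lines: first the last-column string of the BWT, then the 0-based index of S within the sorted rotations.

All 8 rotations (rotation i = S[i:]+S[:i]):
  rot[0] = baaaaaa$
  rot[1] = aaaaaa$b
  rot[2] = aaaaa$ba
  rot[3] = aaaa$baa
  rot[4] = aaa$baaa
  rot[5] = aa$baaaa
  rot[6] = a$baaaaa
  rot[7] = $baaaaaa
Sorted (with $ < everything):
  sorted[0] = $baaaaaa  (last char: 'a')
  sorted[1] = a$baaaaa  (last char: 'a')
  sorted[2] = aa$baaaa  (last char: 'a')
  sorted[3] = aaa$baaa  (last char: 'a')
  sorted[4] = aaaa$baa  (last char: 'a')
  sorted[5] = aaaaa$ba  (last char: 'a')
  sorted[6] = aaaaaa$b  (last char: 'b')
  sorted[7] = baaaaaa$  (last char: '$')
Last column: aaaaaab$
Original string S is at sorted index 7

Answer: aaaaaab$
7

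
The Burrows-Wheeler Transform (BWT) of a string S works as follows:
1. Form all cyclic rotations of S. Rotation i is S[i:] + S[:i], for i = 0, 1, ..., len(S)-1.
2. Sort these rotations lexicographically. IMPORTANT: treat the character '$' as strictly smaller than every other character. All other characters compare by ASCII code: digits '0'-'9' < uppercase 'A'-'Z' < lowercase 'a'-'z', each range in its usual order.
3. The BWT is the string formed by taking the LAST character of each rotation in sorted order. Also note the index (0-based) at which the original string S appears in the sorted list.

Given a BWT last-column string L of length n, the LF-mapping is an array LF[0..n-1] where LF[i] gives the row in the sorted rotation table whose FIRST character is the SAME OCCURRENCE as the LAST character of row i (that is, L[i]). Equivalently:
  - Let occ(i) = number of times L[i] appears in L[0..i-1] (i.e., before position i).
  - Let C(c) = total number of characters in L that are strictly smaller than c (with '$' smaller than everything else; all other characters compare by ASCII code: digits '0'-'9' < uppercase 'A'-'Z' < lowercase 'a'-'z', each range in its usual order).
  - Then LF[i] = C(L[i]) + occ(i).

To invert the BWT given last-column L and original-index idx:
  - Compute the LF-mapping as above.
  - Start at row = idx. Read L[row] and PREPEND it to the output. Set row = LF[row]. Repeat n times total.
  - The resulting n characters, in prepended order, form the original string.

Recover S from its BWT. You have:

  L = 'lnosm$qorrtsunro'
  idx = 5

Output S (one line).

Answer: omnsrtrrqoousnl$

Derivation:
LF mapping: 1 3 5 12 2 0 8 6 9 10 14 13 15 4 11 7
Walk LF starting at row 5, prepending L[row]:
  step 1: row=5, L[5]='$', prepend. Next row=LF[5]=0
  step 2: row=0, L[0]='l', prepend. Next row=LF[0]=1
  step 3: row=1, L[1]='n', prepend. Next row=LF[1]=3
  step 4: row=3, L[3]='s', prepend. Next row=LF[3]=12
  step 5: row=12, L[12]='u', prepend. Next row=LF[12]=15
  step 6: row=15, L[15]='o', prepend. Next row=LF[15]=7
  step 7: row=7, L[7]='o', prepend. Next row=LF[7]=6
  step 8: row=6, L[6]='q', prepend. Next row=LF[6]=8
  step 9: row=8, L[8]='r', prepend. Next row=LF[8]=9
  step 10: row=9, L[9]='r', prepend. Next row=LF[9]=10
  step 11: row=10, L[10]='t', prepend. Next row=LF[10]=14
  step 12: row=14, L[14]='r', prepend. Next row=LF[14]=11
  step 13: row=11, L[11]='s', prepend. Next row=LF[11]=13
  step 14: row=13, L[13]='n', prepend. Next row=LF[13]=4
  step 15: row=4, L[4]='m', prepend. Next row=LF[4]=2
  step 16: row=2, L[2]='o', prepend. Next row=LF[2]=5
Reversed output: omnsrtrrqoousnl$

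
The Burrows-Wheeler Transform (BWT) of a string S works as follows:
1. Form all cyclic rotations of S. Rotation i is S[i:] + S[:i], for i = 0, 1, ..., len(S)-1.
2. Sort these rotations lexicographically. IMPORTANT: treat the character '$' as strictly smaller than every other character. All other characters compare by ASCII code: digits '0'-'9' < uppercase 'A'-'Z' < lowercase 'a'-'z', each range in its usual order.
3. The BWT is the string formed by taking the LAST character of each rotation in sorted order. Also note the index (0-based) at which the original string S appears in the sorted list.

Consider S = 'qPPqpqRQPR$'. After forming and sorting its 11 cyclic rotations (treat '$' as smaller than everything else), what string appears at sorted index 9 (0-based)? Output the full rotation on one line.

Answer: qRQPR$qPPqp

Derivation:
All 11 rotations (rotation i = S[i:]+S[:i]):
  rot[0] = qPPqpqRQPR$
  rot[1] = PPqpqRQPR$q
  rot[2] = PqpqRQPR$qP
  rot[3] = qpqRQPR$qPP
  rot[4] = pqRQPR$qPPq
  rot[5] = qRQPR$qPPqp
  rot[6] = RQPR$qPPqpq
  rot[7] = QPR$qPPqpqR
  rot[8] = PR$qPPqpqRQ
  rot[9] = R$qPPqpqRQP
  rot[10] = $qPPqpqRQPR
Sorted (with $ < everything):
  sorted[0] = $qPPqpqRQPR
  sorted[1] = PPqpqRQPR$q
  sorted[2] = PR$qPPqpqRQ
  sorted[3] = PqpqRQPR$qP
  sorted[4] = QPR$qPPqpqR
  sorted[5] = R$qPPqpqRQP
  sorted[6] = RQPR$qPPqpq
  sorted[7] = pqRQPR$qPPq
  sorted[8] = qPPqpqRQPR$
  sorted[9] = qRQPR$qPPqp
  sorted[10] = qpqRQPR$qPP
sorted[9] = qRQPR$qPPqp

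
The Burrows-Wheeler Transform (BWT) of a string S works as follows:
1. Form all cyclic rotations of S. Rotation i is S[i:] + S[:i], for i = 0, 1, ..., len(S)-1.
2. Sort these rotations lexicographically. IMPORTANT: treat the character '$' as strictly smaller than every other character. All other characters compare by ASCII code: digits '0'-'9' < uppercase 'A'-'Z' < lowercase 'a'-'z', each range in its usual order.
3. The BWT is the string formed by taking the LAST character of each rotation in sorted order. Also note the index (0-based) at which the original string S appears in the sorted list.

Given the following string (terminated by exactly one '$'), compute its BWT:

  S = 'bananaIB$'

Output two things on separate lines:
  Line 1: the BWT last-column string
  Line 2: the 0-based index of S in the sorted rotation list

All 9 rotations (rotation i = S[i:]+S[:i]):
  rot[0] = bananaIB$
  rot[1] = ananaIB$b
  rot[2] = nanaIB$ba
  rot[3] = anaIB$ban
  rot[4] = naIB$bana
  rot[5] = aIB$banan
  rot[6] = IB$banana
  rot[7] = B$bananaI
  rot[8] = $bananaIB
Sorted (with $ < everything):
  sorted[0] = $bananaIB  (last char: 'B')
  sorted[1] = B$bananaI  (last char: 'I')
  sorted[2] = IB$banana  (last char: 'a')
  sorted[3] = aIB$banan  (last char: 'n')
  sorted[4] = anaIB$ban  (last char: 'n')
  sorted[5] = ananaIB$b  (last char: 'b')
  sorted[6] = bananaIB$  (last char: '$')
  sorted[7] = naIB$bana  (last char: 'a')
  sorted[8] = nanaIB$ba  (last char: 'a')
Last column: BIannb$aa
Original string S is at sorted index 6

Answer: BIannb$aa
6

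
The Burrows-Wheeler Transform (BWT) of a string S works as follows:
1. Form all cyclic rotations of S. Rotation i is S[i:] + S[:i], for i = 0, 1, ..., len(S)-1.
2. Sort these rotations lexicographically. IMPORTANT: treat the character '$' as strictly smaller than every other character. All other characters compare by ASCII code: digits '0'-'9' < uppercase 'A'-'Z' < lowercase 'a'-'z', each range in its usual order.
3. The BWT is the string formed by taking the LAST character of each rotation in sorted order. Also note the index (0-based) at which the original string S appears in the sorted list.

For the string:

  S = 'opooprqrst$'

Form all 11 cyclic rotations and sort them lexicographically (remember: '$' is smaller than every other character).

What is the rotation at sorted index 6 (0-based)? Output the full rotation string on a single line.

All 11 rotations (rotation i = S[i:]+S[:i]):
  rot[0] = opooprqrst$
  rot[1] = pooprqrst$o
  rot[2] = ooprqrst$op
  rot[3] = oprqrst$opo
  rot[4] = prqrst$opoo
  rot[5] = rqrst$opoop
  rot[6] = qrst$opoopr
  rot[7] = rst$opooprq
  rot[8] = st$opooprqr
  rot[9] = t$opooprqrs
  rot[10] = $opooprqrst
Sorted (with $ < everything):
  sorted[0] = $opooprqrst
  sorted[1] = ooprqrst$op
  sorted[2] = opooprqrst$
  sorted[3] = oprqrst$opo
  sorted[4] = pooprqrst$o
  sorted[5] = prqrst$opoo
  sorted[6] = qrst$opoopr
  sorted[7] = rqrst$opoop
  sorted[8] = rst$opooprq
  sorted[9] = st$opooprqr
  sorted[10] = t$opooprqrs
sorted[6] = qrst$opoopr

Answer: qrst$opoopr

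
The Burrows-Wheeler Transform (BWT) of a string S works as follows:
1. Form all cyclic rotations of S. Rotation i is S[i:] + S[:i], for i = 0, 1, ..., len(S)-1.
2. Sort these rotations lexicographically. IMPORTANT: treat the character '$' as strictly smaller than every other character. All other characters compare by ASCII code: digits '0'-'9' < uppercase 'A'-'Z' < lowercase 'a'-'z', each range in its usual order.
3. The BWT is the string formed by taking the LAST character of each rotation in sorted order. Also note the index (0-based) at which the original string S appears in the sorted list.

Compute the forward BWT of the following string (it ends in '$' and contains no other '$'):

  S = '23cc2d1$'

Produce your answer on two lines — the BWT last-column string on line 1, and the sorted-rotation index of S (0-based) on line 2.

Answer: 1d$c2c32
2

Derivation:
All 8 rotations (rotation i = S[i:]+S[:i]):
  rot[0] = 23cc2d1$
  rot[1] = 3cc2d1$2
  rot[2] = cc2d1$23
  rot[3] = c2d1$23c
  rot[4] = 2d1$23cc
  rot[5] = d1$23cc2
  rot[6] = 1$23cc2d
  rot[7] = $23cc2d1
Sorted (with $ < everything):
  sorted[0] = $23cc2d1  (last char: '1')
  sorted[1] = 1$23cc2d  (last char: 'd')
  sorted[2] = 23cc2d1$  (last char: '$')
  sorted[3] = 2d1$23cc  (last char: 'c')
  sorted[4] = 3cc2d1$2  (last char: '2')
  sorted[5] = c2d1$23c  (last char: 'c')
  sorted[6] = cc2d1$23  (last char: '3')
  sorted[7] = d1$23cc2  (last char: '2')
Last column: 1d$c2c32
Original string S is at sorted index 2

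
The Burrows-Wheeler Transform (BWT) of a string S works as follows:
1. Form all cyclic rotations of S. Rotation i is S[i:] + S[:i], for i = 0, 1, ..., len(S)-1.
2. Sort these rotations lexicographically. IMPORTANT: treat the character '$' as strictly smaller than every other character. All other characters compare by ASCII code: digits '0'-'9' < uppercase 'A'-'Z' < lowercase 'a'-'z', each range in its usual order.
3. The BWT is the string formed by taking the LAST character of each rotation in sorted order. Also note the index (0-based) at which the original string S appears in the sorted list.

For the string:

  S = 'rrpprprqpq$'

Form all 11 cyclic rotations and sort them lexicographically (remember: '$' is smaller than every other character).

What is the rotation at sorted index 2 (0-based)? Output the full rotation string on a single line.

All 11 rotations (rotation i = S[i:]+S[:i]):
  rot[0] = rrpprprqpq$
  rot[1] = rpprprqpq$r
  rot[2] = pprprqpq$rr
  rot[3] = prprqpq$rrp
  rot[4] = rprqpq$rrpp
  rot[5] = prqpq$rrppr
  rot[6] = rqpq$rrpprp
  rot[7] = qpq$rrpprpr
  rot[8] = pq$rrpprprq
  rot[9] = q$rrpprprqp
  rot[10] = $rrpprprqpq
Sorted (with $ < everything):
  sorted[0] = $rrpprprqpq
  sorted[1] = pprprqpq$rr
  sorted[2] = pq$rrpprprq
  sorted[3] = prprqpq$rrp
  sorted[4] = prqpq$rrppr
  sorted[5] = q$rrpprprqp
  sorted[6] = qpq$rrpprpr
  sorted[7] = rpprprqpq$r
  sorted[8] = rprqpq$rrpp
  sorted[9] = rqpq$rrpprp
  sorted[10] = rrpprprqpq$
sorted[2] = pq$rrpprprq

Answer: pq$rrpprprq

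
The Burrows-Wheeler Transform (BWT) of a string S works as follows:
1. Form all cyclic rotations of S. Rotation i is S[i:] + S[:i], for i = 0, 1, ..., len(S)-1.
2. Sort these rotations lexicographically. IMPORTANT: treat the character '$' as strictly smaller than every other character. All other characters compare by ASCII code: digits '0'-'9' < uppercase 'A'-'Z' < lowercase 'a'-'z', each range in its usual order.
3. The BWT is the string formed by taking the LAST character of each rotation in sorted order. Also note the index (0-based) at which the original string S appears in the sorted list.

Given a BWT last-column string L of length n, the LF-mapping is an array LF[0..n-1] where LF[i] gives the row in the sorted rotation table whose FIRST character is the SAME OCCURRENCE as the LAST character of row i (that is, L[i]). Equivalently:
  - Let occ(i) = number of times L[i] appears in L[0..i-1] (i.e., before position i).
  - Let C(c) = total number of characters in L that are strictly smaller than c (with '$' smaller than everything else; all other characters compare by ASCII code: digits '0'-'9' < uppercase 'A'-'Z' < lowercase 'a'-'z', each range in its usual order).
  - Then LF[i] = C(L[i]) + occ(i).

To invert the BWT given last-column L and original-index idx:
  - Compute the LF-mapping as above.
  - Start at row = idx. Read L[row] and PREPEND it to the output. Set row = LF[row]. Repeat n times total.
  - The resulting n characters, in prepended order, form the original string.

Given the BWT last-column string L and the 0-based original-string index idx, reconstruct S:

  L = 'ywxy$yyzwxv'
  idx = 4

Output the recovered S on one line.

LF mapping: 6 2 4 7 0 8 9 10 3 5 1
Walk LF starting at row 4, prepending L[row]:
  step 1: row=4, L[4]='$', prepend. Next row=LF[4]=0
  step 2: row=0, L[0]='y', prepend. Next row=LF[0]=6
  step 3: row=6, L[6]='y', prepend. Next row=LF[6]=9
  step 4: row=9, L[9]='x', prepend. Next row=LF[9]=5
  step 5: row=5, L[5]='y', prepend. Next row=LF[5]=8
  step 6: row=8, L[8]='w', prepend. Next row=LF[8]=3
  step 7: row=3, L[3]='y', prepend. Next row=LF[3]=7
  step 8: row=7, L[7]='z', prepend. Next row=LF[7]=10
  step 9: row=10, L[10]='v', prepend. Next row=LF[10]=1
  step 10: row=1, L[1]='w', prepend. Next row=LF[1]=2
  step 11: row=2, L[2]='x', prepend. Next row=LF[2]=4
Reversed output: xwvzywyxyy$

Answer: xwvzywyxyy$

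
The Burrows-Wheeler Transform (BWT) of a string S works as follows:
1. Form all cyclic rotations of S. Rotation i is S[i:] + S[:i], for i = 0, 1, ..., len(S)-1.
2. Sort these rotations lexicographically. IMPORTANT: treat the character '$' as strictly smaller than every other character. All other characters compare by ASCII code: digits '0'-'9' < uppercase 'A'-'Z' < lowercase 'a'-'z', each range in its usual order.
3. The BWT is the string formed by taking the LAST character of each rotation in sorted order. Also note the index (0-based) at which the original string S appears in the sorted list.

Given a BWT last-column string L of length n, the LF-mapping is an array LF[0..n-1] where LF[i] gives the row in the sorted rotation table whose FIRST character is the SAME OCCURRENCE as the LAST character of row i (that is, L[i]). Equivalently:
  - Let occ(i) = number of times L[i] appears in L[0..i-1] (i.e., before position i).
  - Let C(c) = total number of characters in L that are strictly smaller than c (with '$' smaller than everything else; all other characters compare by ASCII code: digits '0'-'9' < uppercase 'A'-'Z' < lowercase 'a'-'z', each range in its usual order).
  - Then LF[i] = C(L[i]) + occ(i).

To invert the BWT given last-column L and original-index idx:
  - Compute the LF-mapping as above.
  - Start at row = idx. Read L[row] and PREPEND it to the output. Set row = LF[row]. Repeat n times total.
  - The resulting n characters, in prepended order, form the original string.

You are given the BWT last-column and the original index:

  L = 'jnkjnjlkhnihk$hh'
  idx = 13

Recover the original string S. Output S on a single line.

Answer: nhjikjhnhnkhklj$

Derivation:
LF mapping: 6 13 9 7 14 8 12 10 1 15 5 2 11 0 3 4
Walk LF starting at row 13, prepending L[row]:
  step 1: row=13, L[13]='$', prepend. Next row=LF[13]=0
  step 2: row=0, L[0]='j', prepend. Next row=LF[0]=6
  step 3: row=6, L[6]='l', prepend. Next row=LF[6]=12
  step 4: row=12, L[12]='k', prepend. Next row=LF[12]=11
  step 5: row=11, L[11]='h', prepend. Next row=LF[11]=2
  step 6: row=2, L[2]='k', prepend. Next row=LF[2]=9
  step 7: row=9, L[9]='n', prepend. Next row=LF[9]=15
  step 8: row=15, L[15]='h', prepend. Next row=LF[15]=4
  step 9: row=4, L[4]='n', prepend. Next row=LF[4]=14
  step 10: row=14, L[14]='h', prepend. Next row=LF[14]=3
  step 11: row=3, L[3]='j', prepend. Next row=LF[3]=7
  step 12: row=7, L[7]='k', prepend. Next row=LF[7]=10
  step 13: row=10, L[10]='i', prepend. Next row=LF[10]=5
  step 14: row=5, L[5]='j', prepend. Next row=LF[5]=8
  step 15: row=8, L[8]='h', prepend. Next row=LF[8]=1
  step 16: row=1, L[1]='n', prepend. Next row=LF[1]=13
Reversed output: nhjikjhnhnkhklj$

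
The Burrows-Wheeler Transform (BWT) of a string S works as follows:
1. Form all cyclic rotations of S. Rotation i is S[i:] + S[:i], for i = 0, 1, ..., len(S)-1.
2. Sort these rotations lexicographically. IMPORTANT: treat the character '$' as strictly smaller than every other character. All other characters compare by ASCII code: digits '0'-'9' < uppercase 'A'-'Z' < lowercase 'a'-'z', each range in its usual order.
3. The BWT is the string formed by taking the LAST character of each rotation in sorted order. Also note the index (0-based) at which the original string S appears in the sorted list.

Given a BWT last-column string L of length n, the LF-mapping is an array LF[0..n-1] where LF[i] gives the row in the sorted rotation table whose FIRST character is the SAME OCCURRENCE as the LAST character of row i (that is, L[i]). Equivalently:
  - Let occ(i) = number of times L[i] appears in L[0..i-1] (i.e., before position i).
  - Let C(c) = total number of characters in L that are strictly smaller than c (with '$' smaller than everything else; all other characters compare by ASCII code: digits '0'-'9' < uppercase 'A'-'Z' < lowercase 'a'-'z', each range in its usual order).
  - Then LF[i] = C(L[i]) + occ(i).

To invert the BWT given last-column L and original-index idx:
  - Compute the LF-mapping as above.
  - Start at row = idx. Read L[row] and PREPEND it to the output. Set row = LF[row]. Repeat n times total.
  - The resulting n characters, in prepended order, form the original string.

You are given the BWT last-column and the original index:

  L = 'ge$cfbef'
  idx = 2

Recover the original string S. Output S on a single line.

LF mapping: 7 3 0 2 5 1 4 6
Walk LF starting at row 2, prepending L[row]:
  step 1: row=2, L[2]='$', prepend. Next row=LF[2]=0
  step 2: row=0, L[0]='g', prepend. Next row=LF[0]=7
  step 3: row=7, L[7]='f', prepend. Next row=LF[7]=6
  step 4: row=6, L[6]='e', prepend. Next row=LF[6]=4
  step 5: row=4, L[4]='f', prepend. Next row=LF[4]=5
  step 6: row=5, L[5]='b', prepend. Next row=LF[5]=1
  step 7: row=1, L[1]='e', prepend. Next row=LF[1]=3
  step 8: row=3, L[3]='c', prepend. Next row=LF[3]=2
Reversed output: cebfefg$

Answer: cebfefg$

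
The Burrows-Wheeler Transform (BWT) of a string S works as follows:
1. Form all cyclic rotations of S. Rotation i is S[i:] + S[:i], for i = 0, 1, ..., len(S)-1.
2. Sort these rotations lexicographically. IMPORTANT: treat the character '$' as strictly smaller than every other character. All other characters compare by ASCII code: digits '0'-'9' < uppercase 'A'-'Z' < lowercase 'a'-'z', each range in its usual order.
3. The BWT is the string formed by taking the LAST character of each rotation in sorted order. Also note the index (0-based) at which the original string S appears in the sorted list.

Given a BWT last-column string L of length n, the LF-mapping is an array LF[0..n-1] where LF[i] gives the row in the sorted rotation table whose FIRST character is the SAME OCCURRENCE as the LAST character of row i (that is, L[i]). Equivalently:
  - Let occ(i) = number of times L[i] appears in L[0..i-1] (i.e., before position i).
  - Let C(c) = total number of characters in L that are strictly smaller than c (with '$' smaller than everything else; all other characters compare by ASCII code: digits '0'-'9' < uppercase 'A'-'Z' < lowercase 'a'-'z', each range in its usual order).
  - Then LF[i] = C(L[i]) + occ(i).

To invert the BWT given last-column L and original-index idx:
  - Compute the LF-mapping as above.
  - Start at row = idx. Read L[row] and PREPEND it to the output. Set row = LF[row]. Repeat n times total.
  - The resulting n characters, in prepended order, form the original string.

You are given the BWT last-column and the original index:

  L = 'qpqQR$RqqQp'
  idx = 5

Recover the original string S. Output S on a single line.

LF mapping: 7 5 8 1 3 0 4 9 10 2 6
Walk LF starting at row 5, prepending L[row]:
  step 1: row=5, L[5]='$', prepend. Next row=LF[5]=0
  step 2: row=0, L[0]='q', prepend. Next row=LF[0]=7
  step 3: row=7, L[7]='q', prepend. Next row=LF[7]=9
  step 4: row=9, L[9]='Q', prepend. Next row=LF[9]=2
  step 5: row=2, L[2]='q', prepend. Next row=LF[2]=8
  step 6: row=8, L[8]='q', prepend. Next row=LF[8]=10
  step 7: row=10, L[10]='p', prepend. Next row=LF[10]=6
  step 8: row=6, L[6]='R', prepend. Next row=LF[6]=4
  step 9: row=4, L[4]='R', prepend. Next row=LF[4]=3
  step 10: row=3, L[3]='Q', prepend. Next row=LF[3]=1
  step 11: row=1, L[1]='p', prepend. Next row=LF[1]=5
Reversed output: pQRRpqqQqq$

Answer: pQRRpqqQqq$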